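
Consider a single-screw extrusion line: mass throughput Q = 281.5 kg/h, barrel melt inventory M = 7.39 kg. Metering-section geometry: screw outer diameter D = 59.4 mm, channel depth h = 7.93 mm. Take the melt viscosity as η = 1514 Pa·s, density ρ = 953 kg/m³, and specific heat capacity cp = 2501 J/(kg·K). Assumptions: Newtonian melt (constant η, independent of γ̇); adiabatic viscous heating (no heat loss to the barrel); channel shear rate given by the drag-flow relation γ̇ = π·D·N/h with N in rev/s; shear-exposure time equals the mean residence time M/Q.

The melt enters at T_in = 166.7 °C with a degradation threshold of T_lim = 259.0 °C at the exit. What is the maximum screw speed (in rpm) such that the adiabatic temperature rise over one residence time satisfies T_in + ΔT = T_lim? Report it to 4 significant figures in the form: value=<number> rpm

Q_s = Q / 3600 = 281.5 / 3600 = 0.0781944 kg/s
t_res = M / Q_s = 7.39 / 0.0781944 = 94.508 s
Geometry in SI: D = 59.4 mm → 0.0594 m, h = 7.93 mm → 0.00793 m
ΔT_a = T_lim − T_in = 259.0 − 166.7 = 92.3 K
γ̇_max² = ΔT_a·ρ·cp/(η·t_res) = 92.3·953·2501/(1514·94.508) = 1537.5 s⁻²
γ̇_max = √1537.5 = 39.2109 s⁻¹
N_max = γ̇_max·h / (π·D) = 39.2109 · 0.00793 / (π · 0.0594) = 1.66626 rev/s = 99.9758 rpm

value=99.98 rpm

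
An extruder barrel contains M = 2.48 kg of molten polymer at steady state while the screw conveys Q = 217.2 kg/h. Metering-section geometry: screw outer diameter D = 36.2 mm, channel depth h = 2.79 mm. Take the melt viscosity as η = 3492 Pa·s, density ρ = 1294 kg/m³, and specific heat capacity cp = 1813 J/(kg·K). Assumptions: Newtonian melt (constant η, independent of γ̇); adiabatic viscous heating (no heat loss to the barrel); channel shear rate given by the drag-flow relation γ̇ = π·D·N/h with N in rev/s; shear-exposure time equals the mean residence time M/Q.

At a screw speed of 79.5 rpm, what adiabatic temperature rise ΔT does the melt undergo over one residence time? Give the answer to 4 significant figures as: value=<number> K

value=178.5 K

Q_s = Q / 3600 = 217.2 / 3600 = 0.0603333 kg/s
t_res = M / Q_s = 2.48 ÷ 0.0603333 = 41.105 s
D = 36.2 mm = 0.0362 m;  h = 2.79 mm = 0.00279 m;  N = 79.5 rpm / 60 = 1.325 rev/s
γ̇ = π·D·N / h = π · 0.0362 · 1.325 / 0.00279 = 54.0095 s⁻¹
ΔT = η·γ̇²·t_res / (ρ·cp) = 3492 · (54.0095)² · 41.105 / (1294 · 1813) = 178.475 K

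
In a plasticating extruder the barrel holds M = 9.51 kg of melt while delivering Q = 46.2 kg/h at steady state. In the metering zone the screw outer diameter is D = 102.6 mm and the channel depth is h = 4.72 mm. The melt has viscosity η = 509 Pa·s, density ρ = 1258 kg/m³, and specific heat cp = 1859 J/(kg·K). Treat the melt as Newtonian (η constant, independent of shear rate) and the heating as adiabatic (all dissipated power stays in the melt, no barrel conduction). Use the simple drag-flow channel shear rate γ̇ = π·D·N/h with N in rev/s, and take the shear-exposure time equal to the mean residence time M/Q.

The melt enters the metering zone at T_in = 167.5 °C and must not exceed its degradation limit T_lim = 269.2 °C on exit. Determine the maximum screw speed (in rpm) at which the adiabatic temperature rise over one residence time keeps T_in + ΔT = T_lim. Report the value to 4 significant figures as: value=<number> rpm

Throughput in SI: Q_s = 46.2 kg/h ÷ 3600 s/h = 0.0128333 kg/s
t_res = M / Q_s = 9.51 / 0.0128333 = 741.039 s
D = 102.6 mm = 0.1026 m;  h = 4.72 mm = 0.00472 m
ΔT_a = T_lim − T_in = 269.2 °C − 167.5 °C = 101.7 K
γ̇_max² = ΔT_a·ρ·cp / (η·t_res) = [101.7 × 1258 × 1859] / [509 × 741.039] = 630.554 s⁻²
γ̇_max = √630.554 = 25.1108 s⁻¹
Solve γ̇ = πDN/h for N: N_max = γ̇_max·h/(π·D) = 25.1108 × 0.00472 / (π × 0.1026) = 0.36771 rev/s = 22.0626 rpm

value=22.06 rpm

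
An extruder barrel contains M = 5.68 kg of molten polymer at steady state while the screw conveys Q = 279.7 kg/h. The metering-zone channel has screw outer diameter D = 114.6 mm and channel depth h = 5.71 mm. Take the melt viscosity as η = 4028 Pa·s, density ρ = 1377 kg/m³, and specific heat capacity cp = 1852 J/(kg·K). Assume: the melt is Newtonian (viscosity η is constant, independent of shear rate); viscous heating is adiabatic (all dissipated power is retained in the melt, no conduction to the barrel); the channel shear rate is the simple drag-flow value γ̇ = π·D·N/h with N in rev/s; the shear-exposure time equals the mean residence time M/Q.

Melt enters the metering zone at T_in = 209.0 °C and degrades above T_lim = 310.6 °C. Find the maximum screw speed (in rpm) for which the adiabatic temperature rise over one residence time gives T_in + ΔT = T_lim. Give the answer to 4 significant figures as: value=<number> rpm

Convert throughput: Q = 279.7 kg/h = 279.7/3600 = 0.0776944 kg/s
t_res = M / Q_s = 5.68 / 0.0776944 = 73.1069 s
Convert to metres: D = 0.1146 m, h = 0.00571 m
ΔT_a = T_lim − T_in = 310.6 − 209.0 = 101.6 K
γ̇_max² = ΔT_a·ρ·cp/(η·t_res) = 101.6·1377·1852/(4028·73.1069) = 879.875 s⁻²
Take the square root: γ̇_max = √(879.875) = 29.6627 s⁻¹
N_max = γ̇_max·h / (π·D) = 29.6627 · 0.00571 / (π · 0.1146) = 0.470448 rev/s = 28.2269 rpm

value=28.23 rpm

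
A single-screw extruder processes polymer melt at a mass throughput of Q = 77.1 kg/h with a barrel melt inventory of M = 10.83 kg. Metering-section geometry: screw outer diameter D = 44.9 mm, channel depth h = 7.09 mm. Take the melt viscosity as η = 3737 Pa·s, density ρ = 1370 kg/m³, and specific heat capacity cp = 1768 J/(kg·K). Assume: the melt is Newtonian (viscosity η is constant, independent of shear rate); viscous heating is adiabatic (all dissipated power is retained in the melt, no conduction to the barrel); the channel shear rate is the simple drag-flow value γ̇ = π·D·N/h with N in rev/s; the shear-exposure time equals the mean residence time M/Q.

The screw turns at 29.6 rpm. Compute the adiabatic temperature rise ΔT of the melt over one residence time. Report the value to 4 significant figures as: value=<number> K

Throughput in SI: Q_s = 77.1 kg/h ÷ 3600 s/h = 0.0214167 kg/s
Mean residence time: t_res = M/Q_s = 10.83 kg / 0.0214167 kg/s = 505.681 s
Convert to SI: D = 0.0449 m, h = 0.00709 m, N = 29.6/60 = 0.493333 rev/s
γ̇ = π·D·N / h = π · 0.0449 · 0.493333 / 0.00709 = 9.815 s⁻¹
Adiabatic rise: ΔT = η γ̇² t_res / (ρ cp) = 3737·(9.815)²·505.681 / (1370·1768) = 75.1584 K

value=75.16 K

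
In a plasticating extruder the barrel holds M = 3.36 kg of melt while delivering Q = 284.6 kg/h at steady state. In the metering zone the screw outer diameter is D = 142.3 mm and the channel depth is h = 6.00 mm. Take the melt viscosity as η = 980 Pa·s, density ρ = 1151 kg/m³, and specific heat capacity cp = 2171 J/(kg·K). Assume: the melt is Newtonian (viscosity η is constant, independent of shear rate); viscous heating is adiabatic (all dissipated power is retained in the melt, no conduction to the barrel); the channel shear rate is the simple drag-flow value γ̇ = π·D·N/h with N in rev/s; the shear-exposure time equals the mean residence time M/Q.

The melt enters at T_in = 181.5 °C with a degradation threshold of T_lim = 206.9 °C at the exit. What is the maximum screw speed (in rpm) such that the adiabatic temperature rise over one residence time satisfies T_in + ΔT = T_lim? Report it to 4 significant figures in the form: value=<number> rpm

value=31.44 rpm

Convert throughput: Q = 284.6 kg/h = 284.6/3600 = 0.0790556 kg/s
t_res = M / Q_s = 3.36 / 0.0790556 = 42.5018 s
Convert to metres: D = 0.1423 m, h = 0.006 m
Allowable rise: ΔT_a = T_lim − T_in = 206.9 − 181.5 = 25.4 K
Invert ΔT = ηγ̇²t_res/(ρcp) for γ̇: γ̇_max² = ΔT_a ρ cp / (η t_res) = 25.4·1151·2171 / (980·42.5018) = 1523.83 s⁻²
γ̇_max = √1523.83 = 39.0362 s⁻¹
Solve γ̇ = πDN/h for N: N_max = γ̇_max·h/(π·D) = 39.0362 × 0.006 / (π × 0.1423) = 0.523919 rev/s = 31.4352 rpm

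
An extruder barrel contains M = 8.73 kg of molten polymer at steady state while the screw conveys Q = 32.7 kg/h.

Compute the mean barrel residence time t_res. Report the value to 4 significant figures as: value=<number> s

value=961.1 s

Throughput in SI: Q_s = 32.7 kg/h ÷ 3600 s/h = 0.00908333 kg/s
t_res = M / Q_s = 8.73 / 0.00908333 = 961.101 s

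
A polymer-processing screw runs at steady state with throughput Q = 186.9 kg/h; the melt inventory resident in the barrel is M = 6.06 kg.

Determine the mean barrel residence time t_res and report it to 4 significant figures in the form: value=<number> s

Q_s = Q / 3600 = 186.9 / 3600 = 0.0519167 kg/s
t_res = M / Q_s = 6.06 / 0.0519167 = 116.726 s

value=116.7 s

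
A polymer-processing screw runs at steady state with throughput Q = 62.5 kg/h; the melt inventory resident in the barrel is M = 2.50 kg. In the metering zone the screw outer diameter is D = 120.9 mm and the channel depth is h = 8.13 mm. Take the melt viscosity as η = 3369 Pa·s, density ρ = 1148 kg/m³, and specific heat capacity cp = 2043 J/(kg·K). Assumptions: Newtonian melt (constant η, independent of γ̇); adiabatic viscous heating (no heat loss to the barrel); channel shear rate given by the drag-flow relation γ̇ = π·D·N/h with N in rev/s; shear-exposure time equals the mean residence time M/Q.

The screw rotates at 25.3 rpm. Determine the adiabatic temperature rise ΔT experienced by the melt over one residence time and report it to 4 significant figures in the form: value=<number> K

Q_s = Q / 3600 = 62.5 / 3600 = 0.0173611 kg/s
t_res = M / Q_s = 2.50 / 0.0173611 = 144 s
Geometry in metres: D = 120.9 mm → 0.1209 m, h = 8.13 mm → 0.00813 m; screw speed N = 25.3 rpm = 0.421667 rev/s
Shear rate: γ̇ = πDN/h = π·0.1209·0.421667/0.00813 = 19.6995 s⁻¹
Adiabatic rise: ΔT = η γ̇² t_res / (ρ cp) = 3369·(19.6995)²·144 / (1148·2043) = 80.2718 K

value=80.27 K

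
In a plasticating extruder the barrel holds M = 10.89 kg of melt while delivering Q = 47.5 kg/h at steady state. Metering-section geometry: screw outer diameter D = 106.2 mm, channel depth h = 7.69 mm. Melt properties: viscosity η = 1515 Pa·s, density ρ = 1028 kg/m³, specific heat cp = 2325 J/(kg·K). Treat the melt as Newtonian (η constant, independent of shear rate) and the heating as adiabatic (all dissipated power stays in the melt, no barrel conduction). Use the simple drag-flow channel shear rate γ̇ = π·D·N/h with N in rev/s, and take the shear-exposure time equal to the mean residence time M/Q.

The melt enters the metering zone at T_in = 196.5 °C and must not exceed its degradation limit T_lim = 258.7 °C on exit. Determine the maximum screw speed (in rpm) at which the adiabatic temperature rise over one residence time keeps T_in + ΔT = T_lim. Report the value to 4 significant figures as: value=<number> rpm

value=15.08 rpm

Q_s = Q / 3600 = 47.5 / 3600 = 0.0131944 kg/s
t_res = M / Q_s = 10.89 ÷ 0.0131944 = 825.347 s
Geometry in SI: D = 106.2 mm → 0.1062 m, h = 7.69 mm → 0.00769 m
ΔT_a = T_lim − T_in = 258.7 − 196.5 = 62.2 K
γ̇_max² = ΔT_a·ρ·cp / (η·t_res) = [62.2 × 1028 × 2325] / [1515 × 825.347] = 118.893 s⁻²
Take the square root: γ̇_max = √(118.893) = 10.9038 s⁻¹
N_max = γ̇_max h / (πD) = 10.9038·0.00769/(π·0.1062) = 0.251322 rev/s → ×60 = 15.0793 rpm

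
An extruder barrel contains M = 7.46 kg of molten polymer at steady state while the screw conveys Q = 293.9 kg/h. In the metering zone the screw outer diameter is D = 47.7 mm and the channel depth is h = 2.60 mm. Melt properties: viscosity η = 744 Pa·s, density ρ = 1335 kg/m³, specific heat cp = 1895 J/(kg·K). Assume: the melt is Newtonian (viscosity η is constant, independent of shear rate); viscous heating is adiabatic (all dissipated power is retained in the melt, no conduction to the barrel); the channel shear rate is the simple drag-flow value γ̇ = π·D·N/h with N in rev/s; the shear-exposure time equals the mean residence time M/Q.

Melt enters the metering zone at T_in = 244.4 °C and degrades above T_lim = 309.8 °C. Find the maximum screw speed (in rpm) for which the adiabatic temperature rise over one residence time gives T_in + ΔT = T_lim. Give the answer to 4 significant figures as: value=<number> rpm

value=51.36 rpm

Convert throughput: Q = 293.9 kg/h = 293.9/3600 = 0.0816389 kg/s
t_res = M / Q_s = 7.46 ÷ 0.0816389 = 91.378 s
D = 47.7 mm = 0.0477 m;  h = 2.60 mm = 0.0026 m
Allowable rise: ΔT_a = T_lim − T_in = 309.8 − 244.4 = 65.4 K
γ̇_max² = ΔT_a·ρ·cp/(η·t_res) = 65.4·1335·1895/(744·91.378) = 2433.62 s⁻²
Take the square root: γ̇_max = √(2433.62) = 49.3318 s⁻¹
N_max = γ̇_max·h / (π·D) = 49.3318 · 0.0026 / (π · 0.0477) = 0.855917 rev/s = 51.355 rpm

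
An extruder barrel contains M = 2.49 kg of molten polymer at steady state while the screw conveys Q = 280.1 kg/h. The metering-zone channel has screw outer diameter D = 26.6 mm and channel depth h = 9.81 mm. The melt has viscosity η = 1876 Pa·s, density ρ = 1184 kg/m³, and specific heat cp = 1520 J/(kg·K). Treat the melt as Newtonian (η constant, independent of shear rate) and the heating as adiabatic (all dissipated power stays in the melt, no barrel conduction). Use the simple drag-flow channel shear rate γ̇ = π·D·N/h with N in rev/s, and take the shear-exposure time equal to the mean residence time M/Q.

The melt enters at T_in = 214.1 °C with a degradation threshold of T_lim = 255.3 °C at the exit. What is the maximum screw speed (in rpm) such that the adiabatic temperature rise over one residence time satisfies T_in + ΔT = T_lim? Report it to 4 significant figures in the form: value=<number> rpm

value=247.5 rpm

Convert throughput: Q = 280.1 kg/h = 280.1/3600 = 0.0778056 kg/s
t_res = M / Q_s = 2.49 ÷ 0.0778056 = 32.0029 s
D = 26.6 mm = 0.0266 m;  h = 9.81 mm = 0.00981 m
ΔT_a = T_lim − T_in = 255.3 − 214.1 = 41.2 K
γ̇_max² = ΔT_a·ρ·cp / (η·t_res) = [41.2 × 1184 × 1520] / [1876 × 32.0029] = 1235.01 s⁻²
γ̇_max = √1235.01 = 35.1427 s⁻¹
Solve γ̇ = πDN/h for N: N_max = γ̇_max·h/(π·D) = 35.1427 × 0.00981 / (π × 0.0266) = 4.12547 rev/s = 247.528 rpm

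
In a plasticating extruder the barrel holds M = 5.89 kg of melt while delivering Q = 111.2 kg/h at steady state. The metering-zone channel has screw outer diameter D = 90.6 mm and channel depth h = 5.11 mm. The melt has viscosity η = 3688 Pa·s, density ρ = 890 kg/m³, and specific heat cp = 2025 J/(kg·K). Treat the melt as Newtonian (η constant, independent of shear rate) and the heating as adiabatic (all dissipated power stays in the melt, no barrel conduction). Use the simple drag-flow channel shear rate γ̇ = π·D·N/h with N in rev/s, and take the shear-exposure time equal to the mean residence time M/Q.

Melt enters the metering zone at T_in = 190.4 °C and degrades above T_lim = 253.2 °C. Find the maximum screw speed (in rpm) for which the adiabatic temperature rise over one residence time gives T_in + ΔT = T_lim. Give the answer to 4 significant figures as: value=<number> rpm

Throughput in SI: Q_s = 111.2 kg/h ÷ 3600 s/h = 0.0308889 kg/s
t_res = M / Q_s = 5.89 / 0.0308889 = 190.683 s
Convert to metres: D = 0.0906 m, h = 0.00511 m
Allowable rise: ΔT_a = T_lim − T_in = 253.2 − 190.4 = 62.8 K
Invert ΔT = ηγ̇²t_res/(ρcp) for γ̇: γ̇_max² = ΔT_a ρ cp / (η t_res) = 62.8·890·2025 / (3688·190.683) = 160.943 s⁻²
Take the square root: γ̇_max = √(160.943) = 12.6863 s⁻¹
N_max = γ̇_max h / (πD) = 12.6863·0.00511/(π·0.0906) = 0.22776 rev/s → ×60 = 13.6656 rpm

value=13.67 rpm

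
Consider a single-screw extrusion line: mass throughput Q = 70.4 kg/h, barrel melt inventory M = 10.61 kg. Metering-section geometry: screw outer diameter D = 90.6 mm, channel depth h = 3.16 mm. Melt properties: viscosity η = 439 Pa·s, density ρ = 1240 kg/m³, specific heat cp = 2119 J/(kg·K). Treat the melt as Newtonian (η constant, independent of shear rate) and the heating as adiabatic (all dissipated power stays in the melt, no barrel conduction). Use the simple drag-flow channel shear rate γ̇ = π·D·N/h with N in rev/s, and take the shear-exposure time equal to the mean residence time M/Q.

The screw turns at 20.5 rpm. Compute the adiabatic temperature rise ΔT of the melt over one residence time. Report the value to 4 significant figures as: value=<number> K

value=85.85 K

Q_s = Q / 3600 = 70.4 / 3600 = 0.0195556 kg/s
t_res = M / Q_s = 10.61 / 0.0195556 = 542.557 s
Convert to SI: D = 0.0906 m, h = 0.00316 m, N = 20.5/60 = 0.341667 rev/s
γ̇ = π·D·N / h = π · 0.0906 · 0.341667 / 0.00316 = 30.7747 s⁻¹
Adiabatic rise: ΔT = η γ̇² t_res / (ρ cp) = 439·(30.7747)²·542.557 / (1240·2119) = 85.8508 K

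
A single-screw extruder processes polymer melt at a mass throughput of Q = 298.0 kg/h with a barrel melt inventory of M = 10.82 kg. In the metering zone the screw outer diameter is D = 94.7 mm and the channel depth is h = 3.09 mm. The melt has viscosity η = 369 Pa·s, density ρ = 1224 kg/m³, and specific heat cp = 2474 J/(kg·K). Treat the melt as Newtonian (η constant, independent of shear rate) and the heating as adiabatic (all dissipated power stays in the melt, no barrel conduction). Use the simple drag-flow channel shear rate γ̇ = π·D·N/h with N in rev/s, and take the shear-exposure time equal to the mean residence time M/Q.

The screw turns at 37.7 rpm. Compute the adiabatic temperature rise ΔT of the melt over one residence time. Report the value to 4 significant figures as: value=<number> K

Throughput in SI: Q_s = 298.0 kg/h ÷ 3600 s/h = 0.0827778 kg/s
t_res = M / Q_s = 10.82 / 0.0827778 = 130.711 s
D = 94.7 mm = 0.0947 m;  h = 3.09 mm = 0.00309 m;  N = 37.7 rpm / 60 = 0.628333 rev/s
Shear rate: γ̇ = πDN/h = π·0.0947·0.628333/0.00309 = 60.4967 s⁻¹
Adiabatic rise: ΔT = η γ̇² t_res / (ρ cp) = 369·(60.4967)²·130.711 / (1224·2474) = 58.2937 K

value=58.29 K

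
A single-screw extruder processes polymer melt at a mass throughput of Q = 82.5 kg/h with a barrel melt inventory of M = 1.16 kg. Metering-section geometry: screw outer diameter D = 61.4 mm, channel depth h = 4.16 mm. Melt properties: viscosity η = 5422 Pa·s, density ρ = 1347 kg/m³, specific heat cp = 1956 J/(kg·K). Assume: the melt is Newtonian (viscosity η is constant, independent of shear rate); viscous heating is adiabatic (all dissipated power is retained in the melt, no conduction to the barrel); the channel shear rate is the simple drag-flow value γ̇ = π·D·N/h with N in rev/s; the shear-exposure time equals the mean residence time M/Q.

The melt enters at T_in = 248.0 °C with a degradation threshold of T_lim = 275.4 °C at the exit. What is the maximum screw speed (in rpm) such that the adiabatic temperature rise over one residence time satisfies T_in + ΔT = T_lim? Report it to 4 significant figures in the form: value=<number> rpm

value=20.99 rpm

Q_s = Q / 3600 = 82.5 / 3600 = 0.0229167 kg/s
t_res = M / Q_s = 1.16 / 0.0229167 = 50.6182 s
Convert to metres: D = 0.0614 m, h = 0.00416 m
ΔT_a = T_lim − T_in = 275.4 °C − 248.0 °C = 27.4 K
γ̇_max² = ΔT_a·ρ·cp/(η·t_res) = 27.4·1347·1956/(5422·50.6182) = 263.039 s⁻²
Take the square root: γ̇_max = √(263.039) = 16.2185 s⁻¹
N_max = γ̇_max h / (πD) = 16.2185·0.00416/(π·0.0614) = 0.349772 rev/s → ×60 = 20.9863 rpm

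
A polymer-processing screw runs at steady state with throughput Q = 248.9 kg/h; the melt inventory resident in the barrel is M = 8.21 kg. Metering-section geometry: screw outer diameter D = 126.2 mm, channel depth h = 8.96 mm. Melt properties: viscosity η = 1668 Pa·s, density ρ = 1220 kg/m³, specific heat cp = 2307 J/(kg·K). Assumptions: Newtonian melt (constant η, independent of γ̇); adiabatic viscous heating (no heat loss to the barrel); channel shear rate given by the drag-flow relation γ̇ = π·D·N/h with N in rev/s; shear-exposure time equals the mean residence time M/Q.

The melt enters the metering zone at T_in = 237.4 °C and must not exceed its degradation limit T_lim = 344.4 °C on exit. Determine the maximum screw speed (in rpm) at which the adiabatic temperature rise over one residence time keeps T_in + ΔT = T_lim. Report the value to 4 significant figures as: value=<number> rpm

value=52.87 rpm

Convert throughput: Q = 248.9 kg/h = 248.9/3600 = 0.0691389 kg/s
Mean residence time: t_res = M/Q_s = 8.21 kg / 0.0691389 kg/s = 118.746 s
D = 126.2 mm = 0.1262 m;  h = 8.96 mm = 0.00896 m
Allowable rise: ΔT_a = T_lim − T_in = 344.4 − 237.4 = 107 K
Invert ΔT = ηγ̇²t_res/(ρcp) for γ̇: γ̇_max² = ΔT_a ρ cp / (η t_res) = 107·1220·2307 / (1668·118.746) = 1520.46 s⁻²
γ̇_max = √1520.46 = 38.993 s⁻¹
Solve γ̇ = πDN/h for N: N_max = γ̇_max·h/(π·D) = 38.993 × 0.00896 / (π × 0.1262) = 0.881223 rev/s = 52.8734 rpm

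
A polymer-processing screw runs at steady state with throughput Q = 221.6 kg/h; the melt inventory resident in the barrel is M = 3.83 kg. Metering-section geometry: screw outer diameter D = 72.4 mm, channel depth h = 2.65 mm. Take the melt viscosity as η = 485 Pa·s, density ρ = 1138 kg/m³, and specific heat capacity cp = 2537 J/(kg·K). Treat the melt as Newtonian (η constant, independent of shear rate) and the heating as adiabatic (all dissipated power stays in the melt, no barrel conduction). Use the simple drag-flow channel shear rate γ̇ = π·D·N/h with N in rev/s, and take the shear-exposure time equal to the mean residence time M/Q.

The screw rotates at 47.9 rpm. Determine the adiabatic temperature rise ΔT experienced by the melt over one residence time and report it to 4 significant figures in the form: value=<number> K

Throughput in SI: Q_s = 221.6 kg/h ÷ 3600 s/h = 0.0615556 kg/s
Mean residence time: t_res = M/Q_s = 3.83 kg / 0.0615556 kg/s = 62.2202 s
D = 72.4 mm = 0.0724 m;  h = 2.65 mm = 0.00265 m;  N = 47.9 rpm / 60 = 0.798333 rev/s
γ̇ = π D N / h = (π)(0.0724)(0.798333) / 0.00265 = 68.5215 s⁻¹
ΔT = η·γ̇²·t_res/(ρ·cp) = [485 × 68.5215² × 62.2202] / [1138 × 2537] = 49.0754 K

value=49.08 K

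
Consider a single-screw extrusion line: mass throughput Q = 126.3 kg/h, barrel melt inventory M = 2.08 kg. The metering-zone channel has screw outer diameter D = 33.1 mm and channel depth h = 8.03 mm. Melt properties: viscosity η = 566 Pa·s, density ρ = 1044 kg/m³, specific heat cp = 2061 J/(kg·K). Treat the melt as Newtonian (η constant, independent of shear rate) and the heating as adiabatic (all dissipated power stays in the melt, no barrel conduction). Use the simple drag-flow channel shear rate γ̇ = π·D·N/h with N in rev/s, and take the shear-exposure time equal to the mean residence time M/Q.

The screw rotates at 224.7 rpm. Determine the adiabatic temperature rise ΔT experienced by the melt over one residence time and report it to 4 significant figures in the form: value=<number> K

value=36.68 K

Convert throughput: Q = 126.3 kg/h = 126.3/3600 = 0.0350833 kg/s
t_res = M / Q_s = 2.08 / 0.0350833 = 59.2874 s
Convert to SI: D = 0.0331 m, h = 0.00803 m, N = 224.7/60 = 3.745 rev/s
γ̇ = π·D·N / h = π · 0.0331 · 3.745 / 0.00803 = 48.4969 s⁻¹
ΔT = η·γ̇²·t_res / (ρ·cp) = 566 · (48.4969)² · 59.2874 / (1044 · 2061) = 36.6799 K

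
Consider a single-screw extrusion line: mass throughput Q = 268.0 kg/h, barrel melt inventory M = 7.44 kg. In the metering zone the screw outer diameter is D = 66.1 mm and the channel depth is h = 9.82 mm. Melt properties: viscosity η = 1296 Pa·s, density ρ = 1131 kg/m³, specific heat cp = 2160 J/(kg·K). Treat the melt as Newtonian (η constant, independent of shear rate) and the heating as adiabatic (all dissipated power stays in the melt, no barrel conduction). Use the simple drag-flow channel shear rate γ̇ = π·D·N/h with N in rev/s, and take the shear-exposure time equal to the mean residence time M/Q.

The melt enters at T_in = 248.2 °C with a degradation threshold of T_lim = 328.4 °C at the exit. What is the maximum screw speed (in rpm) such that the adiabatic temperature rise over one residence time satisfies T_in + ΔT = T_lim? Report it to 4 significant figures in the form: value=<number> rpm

Q_s = Q / 3600 = 268.0 / 3600 = 0.0744444 kg/s
Mean residence time: t_res = M/Q_s = 7.44 kg / 0.0744444 kg/s = 99.9403 s
Convert to metres: D = 0.0661 m, h = 0.00982 m
ΔT_a = T_lim − T_in = 328.4 − 248.2 = 80.2 K
γ̇_max² = ΔT_a·ρ·cp/(η·t_res) = 80.2·1131·2160/(1296·99.9403) = 1512.67 s⁻²
γ̇_max = sqrt(1512.67) = 38.8931 s⁻¹
Solve γ̇ = πDN/h for N: N_max = γ̇_max·h/(π·D) = 38.8931 × 0.00982 / (π × 0.0661) = 1.83922 rev/s = 110.353 rpm

value=110.4 rpm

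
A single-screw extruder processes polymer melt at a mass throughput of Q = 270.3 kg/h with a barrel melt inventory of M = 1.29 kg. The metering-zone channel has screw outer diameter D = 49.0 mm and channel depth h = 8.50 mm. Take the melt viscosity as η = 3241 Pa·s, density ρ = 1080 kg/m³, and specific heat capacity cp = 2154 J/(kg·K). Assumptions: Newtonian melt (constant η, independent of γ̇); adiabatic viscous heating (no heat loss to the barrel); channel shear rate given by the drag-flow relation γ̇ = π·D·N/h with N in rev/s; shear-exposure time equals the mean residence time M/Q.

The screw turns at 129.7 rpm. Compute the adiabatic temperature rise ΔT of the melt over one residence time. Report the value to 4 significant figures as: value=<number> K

Convert throughput: Q = 270.3 kg/h = 270.3/3600 = 0.0750833 kg/s
t_res = M / Q_s = 1.29 ÷ 0.0750833 = 17.1809 s
D = 49.0 mm = 0.049 m;  h = 8.50 mm = 0.0085 m;  N = 129.7 rpm / 60 = 2.16167 rev/s
Shear rate: γ̇ = πDN/h = π·0.049·2.16167/0.0085 = 39.1486 s⁻¹
ΔT = η·γ̇²·t_res/(ρ·cp) = [3241 × 39.1486² × 17.1809] / [1080 × 2154] = 36.6849 K

value=36.68 K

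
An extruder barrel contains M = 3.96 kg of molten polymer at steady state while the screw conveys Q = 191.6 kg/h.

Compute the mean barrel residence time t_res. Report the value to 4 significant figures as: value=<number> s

Q_s = Q / 3600 = 191.6 / 3600 = 0.0532222 kg/s
t_res = M / Q_s = 3.96 ÷ 0.0532222 = 74.405 s

value=74.41 s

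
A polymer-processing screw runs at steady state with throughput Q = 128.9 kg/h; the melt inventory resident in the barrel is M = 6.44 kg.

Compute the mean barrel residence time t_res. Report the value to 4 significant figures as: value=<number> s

Q_s = Q / 3600 = 128.9 / 3600 = 0.0358056 kg/s
t_res = M / Q_s = 6.44 ÷ 0.0358056 = 179.86 s

value=179.9 s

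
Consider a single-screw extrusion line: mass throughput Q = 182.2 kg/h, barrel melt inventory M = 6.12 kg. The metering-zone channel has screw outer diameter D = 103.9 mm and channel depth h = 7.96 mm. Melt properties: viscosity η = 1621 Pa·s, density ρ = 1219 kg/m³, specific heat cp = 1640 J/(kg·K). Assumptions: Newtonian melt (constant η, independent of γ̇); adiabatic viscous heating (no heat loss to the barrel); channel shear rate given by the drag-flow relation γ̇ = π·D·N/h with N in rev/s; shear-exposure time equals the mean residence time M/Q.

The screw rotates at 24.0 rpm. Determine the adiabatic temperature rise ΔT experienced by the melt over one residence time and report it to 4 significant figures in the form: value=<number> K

value=26.38 K

Q_s = Q / 3600 = 182.2 / 3600 = 0.0506111 kg/s
t_res = M / Q_s = 6.12 ÷ 0.0506111 = 120.922 s
Geometry in metres: D = 103.9 mm → 0.1039 m, h = 7.96 mm → 0.00796 m; screw speed N = 24.0 rpm = 0.4 rev/s
γ̇ = π·D·N / h = π · 0.1039 · 0.4 / 0.00796 = 16.4026 s⁻¹
Adiabatic rise: ΔT = η γ̇² t_res / (ρ cp) = 1621·(16.4026)²·120.922 / (1219·1640) = 26.3794 K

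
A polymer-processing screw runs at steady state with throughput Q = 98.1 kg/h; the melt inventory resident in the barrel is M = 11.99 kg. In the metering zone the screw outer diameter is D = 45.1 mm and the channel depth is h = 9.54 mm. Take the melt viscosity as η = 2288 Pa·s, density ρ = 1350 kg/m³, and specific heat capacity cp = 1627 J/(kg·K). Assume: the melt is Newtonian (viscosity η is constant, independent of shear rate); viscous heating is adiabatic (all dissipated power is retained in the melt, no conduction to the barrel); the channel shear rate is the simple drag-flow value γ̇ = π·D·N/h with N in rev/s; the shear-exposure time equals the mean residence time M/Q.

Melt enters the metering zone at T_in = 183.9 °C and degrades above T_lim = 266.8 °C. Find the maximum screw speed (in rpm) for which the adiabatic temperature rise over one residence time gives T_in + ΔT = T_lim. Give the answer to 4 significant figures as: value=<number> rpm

Convert throughput: Q = 98.1 kg/h = 98.1/3600 = 0.02725 kg/s
t_res = M / Q_s = 11.99 ÷ 0.02725 = 440 s
D = 45.1 mm = 0.0451 m;  h = 9.54 mm = 0.00954 m
Allowable rise: ΔT_a = T_lim − T_in = 266.8 − 183.9 = 82.9 K
Invert ΔT = ηγ̇²t_res/(ρcp) for γ̇: γ̇_max² = ΔT_a ρ cp / (η t_res) = 82.9·1350·1627 / (2288·440) = 180.87 s⁻²
Take the square root: γ̇_max = √(180.87) = 13.4488 s⁻¹
Solve γ̇ = πDN/h for N: N_max = γ̇_max·h/(π·D) = 13.4488 × 0.00954 / (π × 0.0451) = 0.905536 rev/s = 54.3321 rpm

value=54.33 rpm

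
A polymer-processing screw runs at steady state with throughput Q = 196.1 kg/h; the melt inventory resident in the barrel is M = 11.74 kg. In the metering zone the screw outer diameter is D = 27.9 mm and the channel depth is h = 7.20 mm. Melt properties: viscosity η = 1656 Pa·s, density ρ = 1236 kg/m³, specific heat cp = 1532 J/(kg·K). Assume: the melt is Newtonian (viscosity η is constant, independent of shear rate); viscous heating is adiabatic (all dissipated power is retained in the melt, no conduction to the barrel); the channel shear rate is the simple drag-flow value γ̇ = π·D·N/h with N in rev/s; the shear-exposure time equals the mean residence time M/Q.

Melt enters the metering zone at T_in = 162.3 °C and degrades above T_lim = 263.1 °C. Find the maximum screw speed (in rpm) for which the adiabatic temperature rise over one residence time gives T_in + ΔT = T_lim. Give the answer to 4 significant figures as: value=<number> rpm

value=114.0 rpm

Throughput in SI: Q_s = 196.1 kg/h ÷ 3600 s/h = 0.0544722 kg/s
t_res = M / Q_s = 11.74 ÷ 0.0544722 = 215.523 s
Convert to metres: D = 0.0279 m, h = 0.0072 m
Allowable rise: ΔT_a = T_lim − T_in = 263.1 − 162.3 = 100.8 K
γ̇_max² = ΔT_a·ρ·cp/(η·t_res) = 100.8·1236·1532/(1656·215.523) = 534.791 s⁻²
γ̇_max = √534.791 = 23.1256 s⁻¹
N_max = γ̇_max h / (πD) = 23.1256·0.0072/(π·0.0279) = 1.89964 rev/s → ×60 = 113.978 rpm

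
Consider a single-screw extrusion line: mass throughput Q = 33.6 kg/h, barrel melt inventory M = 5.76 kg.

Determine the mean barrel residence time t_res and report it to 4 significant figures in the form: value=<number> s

Throughput in SI: Q_s = 33.6 kg/h ÷ 3600 s/h = 0.00933333 kg/s
t_res = M / Q_s = 5.76 / 0.00933333 = 617.143 s

value=617.1 s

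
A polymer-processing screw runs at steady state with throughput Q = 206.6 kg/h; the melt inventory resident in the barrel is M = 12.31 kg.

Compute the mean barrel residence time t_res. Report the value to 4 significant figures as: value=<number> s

value=214.5 s

Q_s = Q / 3600 = 206.6 / 3600 = 0.0573889 kg/s
t_res = M / Q_s = 12.31 ÷ 0.0573889 = 214.501 s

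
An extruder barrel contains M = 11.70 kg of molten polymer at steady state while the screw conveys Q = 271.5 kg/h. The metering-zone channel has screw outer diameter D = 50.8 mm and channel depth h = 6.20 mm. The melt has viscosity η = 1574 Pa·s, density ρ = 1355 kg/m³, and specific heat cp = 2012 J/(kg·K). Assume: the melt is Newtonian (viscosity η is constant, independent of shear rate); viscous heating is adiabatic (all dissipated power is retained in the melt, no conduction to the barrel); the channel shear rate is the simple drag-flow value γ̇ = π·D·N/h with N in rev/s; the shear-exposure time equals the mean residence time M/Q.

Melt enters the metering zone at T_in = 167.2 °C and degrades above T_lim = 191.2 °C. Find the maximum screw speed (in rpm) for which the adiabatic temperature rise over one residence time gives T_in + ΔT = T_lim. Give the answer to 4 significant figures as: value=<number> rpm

Throughput in SI: Q_s = 271.5 kg/h ÷ 3600 s/h = 0.0754167 kg/s
t_res = M / Q_s = 11.70 / 0.0754167 = 155.138 s
Geometry in SI: D = 50.8 mm → 0.0508 m, h = 6.20 mm → 0.0062 m
ΔT_a = T_lim − T_in = 191.2 °C − 167.2 °C = 24 K
Invert ΔT = ηγ̇²t_res/(ρcp) for γ̇: γ̇_max² = ΔT_a ρ cp / (η t_res) = 24·1355·2012 / (1574·155.138) = 267.951 s⁻²
γ̇_max = sqrt(267.951) = 16.3692 s⁻¹
N_max = γ̇_max h / (πD) = 16.3692·0.0062/(π·0.0508) = 0.635925 rev/s → ×60 = 38.1555 rpm

value=38.16 rpm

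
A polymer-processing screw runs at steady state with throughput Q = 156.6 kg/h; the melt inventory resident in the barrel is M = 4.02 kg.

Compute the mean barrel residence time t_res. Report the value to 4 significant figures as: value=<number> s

Convert throughput: Q = 156.6 kg/h = 156.6/3600 = 0.0435 kg/s
Mean residence time: t_res = M/Q_s = 4.02 kg / 0.0435 kg/s = 92.4138 s

value=92.41 s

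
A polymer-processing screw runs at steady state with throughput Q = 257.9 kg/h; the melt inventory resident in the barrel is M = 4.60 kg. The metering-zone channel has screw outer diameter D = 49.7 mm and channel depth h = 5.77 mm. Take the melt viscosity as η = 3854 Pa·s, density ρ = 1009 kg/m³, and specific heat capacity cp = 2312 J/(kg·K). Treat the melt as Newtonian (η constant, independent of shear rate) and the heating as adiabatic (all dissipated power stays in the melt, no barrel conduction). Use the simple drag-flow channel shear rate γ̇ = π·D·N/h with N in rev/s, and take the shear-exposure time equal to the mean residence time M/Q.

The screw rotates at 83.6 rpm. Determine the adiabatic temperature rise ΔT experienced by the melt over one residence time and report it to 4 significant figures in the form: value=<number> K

value=150.8 K

Throughput in SI: Q_s = 257.9 kg/h ÷ 3600 s/h = 0.0716389 kg/s
t_res = M / Q_s = 4.60 / 0.0716389 = 64.2109 s
D = 49.7 mm = 0.0497 m;  h = 5.77 mm = 0.00577 m;  N = 83.6 rpm / 60 = 1.39333 rev/s
Shear rate: γ̇ = πDN/h = π·0.0497·1.39333/0.00577 = 37.7038 s⁻¹
ΔT = η·γ̇²·t_res/(ρ·cp) = [3854 × 37.7038² × 64.2109] / [1009 × 2312] = 150.804 K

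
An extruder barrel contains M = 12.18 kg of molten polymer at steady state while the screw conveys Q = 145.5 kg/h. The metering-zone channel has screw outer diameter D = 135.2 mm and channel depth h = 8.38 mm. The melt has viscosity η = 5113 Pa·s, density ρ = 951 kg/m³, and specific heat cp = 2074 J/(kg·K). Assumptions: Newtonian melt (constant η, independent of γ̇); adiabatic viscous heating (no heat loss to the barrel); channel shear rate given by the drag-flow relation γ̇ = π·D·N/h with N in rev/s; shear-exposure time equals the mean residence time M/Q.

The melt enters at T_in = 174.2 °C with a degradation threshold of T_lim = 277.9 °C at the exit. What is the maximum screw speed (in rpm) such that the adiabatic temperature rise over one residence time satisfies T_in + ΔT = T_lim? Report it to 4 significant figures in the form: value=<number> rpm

value=13.64 rpm

Q_s = Q / 3600 = 145.5 / 3600 = 0.0404167 kg/s
Mean residence time: t_res = M/Q_s = 12.18 kg / 0.0404167 kg/s = 301.361 s
Geometry in SI: D = 135.2 mm → 0.1352 m, h = 8.38 mm → 0.00838 m
ΔT_a = T_lim − T_in = 277.9 − 174.2 = 103.7 K
Invert ΔT = ηγ̇²t_res/(ρcp) for γ̇: γ̇_max² = ΔT_a ρ cp / (η t_res) = 103.7·951·2074 / (5113·301.361) = 132.741 s⁻²
γ̇_max = √132.741 = 11.5213 s⁻¹
N_max = γ̇_max h / (πD) = 11.5213·0.00838/(π·0.1352) = 0.227311 rev/s → ×60 = 13.6387 rpm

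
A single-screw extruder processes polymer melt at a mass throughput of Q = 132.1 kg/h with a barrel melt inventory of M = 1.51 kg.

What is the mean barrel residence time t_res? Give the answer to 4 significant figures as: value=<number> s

value=41.15 s

Convert throughput: Q = 132.1 kg/h = 132.1/3600 = 0.0366944 kg/s
Mean residence time: t_res = M/Q_s = 1.51 kg / 0.0366944 kg/s = 41.1506 s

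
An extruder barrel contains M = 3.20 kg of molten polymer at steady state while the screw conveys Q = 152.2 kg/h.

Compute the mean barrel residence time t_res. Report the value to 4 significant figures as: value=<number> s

value=75.69 s

Q_s = Q / 3600 = 152.2 / 3600 = 0.0422778 kg/s
Mean residence time: t_res = M/Q_s = 3.20 kg / 0.0422778 kg/s = 75.6899 s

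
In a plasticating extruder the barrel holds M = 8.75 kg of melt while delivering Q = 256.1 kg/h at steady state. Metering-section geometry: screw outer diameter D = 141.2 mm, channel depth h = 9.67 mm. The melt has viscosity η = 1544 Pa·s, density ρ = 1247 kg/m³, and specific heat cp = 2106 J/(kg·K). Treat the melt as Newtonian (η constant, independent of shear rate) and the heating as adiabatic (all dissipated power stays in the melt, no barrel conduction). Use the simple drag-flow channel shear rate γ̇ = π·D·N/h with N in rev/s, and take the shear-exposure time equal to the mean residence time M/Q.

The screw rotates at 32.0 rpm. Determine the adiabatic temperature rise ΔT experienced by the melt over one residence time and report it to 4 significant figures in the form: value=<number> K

Convert throughput: Q = 256.1 kg/h = 256.1/3600 = 0.0711389 kg/s
t_res = M / Q_s = 8.75 ÷ 0.0711389 = 122.999 s
Geometry in metres: D = 141.2 mm → 0.1412 m, h = 9.67 mm → 0.00967 m; screw speed N = 32.0 rpm = 0.533333 rev/s
γ̇ = π·D·N / h = π · 0.1412 · 0.533333 / 0.00967 = 24.4657 s⁻¹
ΔT = η·γ̇²·t_res / (ρ·cp) = 1544 · (24.4657)² · 122.999 / (1247 · 2106) = 43.285 K

value=43.28 K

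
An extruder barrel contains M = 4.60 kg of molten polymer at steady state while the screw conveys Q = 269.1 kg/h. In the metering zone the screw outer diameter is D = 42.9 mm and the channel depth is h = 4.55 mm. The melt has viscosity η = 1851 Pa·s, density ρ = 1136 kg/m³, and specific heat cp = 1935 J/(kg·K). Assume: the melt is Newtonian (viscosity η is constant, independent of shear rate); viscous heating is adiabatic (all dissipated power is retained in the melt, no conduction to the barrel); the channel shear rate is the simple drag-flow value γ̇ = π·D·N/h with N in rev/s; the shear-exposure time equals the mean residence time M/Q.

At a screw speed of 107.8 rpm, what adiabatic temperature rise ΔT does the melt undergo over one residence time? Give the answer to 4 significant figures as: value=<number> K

value=146.8 K

Q_s = Q / 3600 = 269.1 / 3600 = 0.07475 kg/s
t_res = M / Q_s = 4.60 ÷ 0.07475 = 61.5385 s
Convert to SI: D = 0.0429 m, h = 0.00455 m, N = 107.8/60 = 1.79667 rev/s
γ̇ = π D N / h = (π)(0.0429)(1.79667) / 0.00455 = 53.2186 s⁻¹
ΔT = η·γ̇²·t_res/(ρ·cp) = [1851 × 53.2186² × 61.5385] / [1136 × 1935] = 146.764 K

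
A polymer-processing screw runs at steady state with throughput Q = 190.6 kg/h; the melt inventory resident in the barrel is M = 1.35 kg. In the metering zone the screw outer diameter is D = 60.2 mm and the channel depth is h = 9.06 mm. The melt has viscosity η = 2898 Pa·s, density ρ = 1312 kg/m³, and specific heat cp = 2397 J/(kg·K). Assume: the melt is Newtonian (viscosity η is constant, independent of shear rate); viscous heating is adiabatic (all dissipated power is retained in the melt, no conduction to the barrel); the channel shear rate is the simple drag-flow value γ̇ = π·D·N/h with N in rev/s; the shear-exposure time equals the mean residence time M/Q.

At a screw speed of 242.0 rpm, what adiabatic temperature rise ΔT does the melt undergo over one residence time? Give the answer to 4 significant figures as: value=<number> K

value=166.6 K

Throughput in SI: Q_s = 190.6 kg/h ÷ 3600 s/h = 0.0529444 kg/s
Mean residence time: t_res = M/Q_s = 1.35 kg / 0.0529444 kg/s = 25.4984 s
D = 60.2 mm = 0.0602 m;  h = 9.06 mm = 0.00906 m;  N = 242.0 rpm / 60 = 4.03333 rev/s
γ̇ = π·D·N / h = π · 0.0602 · 4.03333 / 0.00906 = 84.1942 s⁻¹
Adiabatic rise: ΔT = η γ̇² t_res / (ρ cp) = 2898·(84.1942)²·25.4984 / (1312·2397) = 166.561 K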